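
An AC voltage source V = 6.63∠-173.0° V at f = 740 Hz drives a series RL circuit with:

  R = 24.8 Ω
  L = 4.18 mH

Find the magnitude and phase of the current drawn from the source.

Step 1 — Angular frequency: ω = 2π·f = 2π·740 = 4650 rad/s.
Step 2 — Component impedances:
  R: Z = R = 24.8 Ω
  L: Z = jωL = j·4650·0.00418 = 0 + j19.44 Ω
Step 3 — Series combination: Z_total = R + L = 24.8 + j19.44 Ω = 31.51∠38.1° Ω.
Step 4 — Source phasor: V = 6.63∠-173.0° V = -6.581 - j0.808 V.
Step 5 — Ohm's law: I = V / Z_total = (-6.581 - j0.808) / (24.8 + j19.44) = -0.1802 + j0.1086 A.
Step 6 — Convert to polar: |I| = 0.2104 A, ∠I = 148.9°.

I = 0.2104∠148.9° A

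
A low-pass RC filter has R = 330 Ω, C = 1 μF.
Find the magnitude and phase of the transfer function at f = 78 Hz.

Step 1 — Angular frequency: ω = 2π·78 = 490.1 rad/s.
Step 2 — Transfer function: H(jω) = 1/(1 + jωRC).
Step 3 — Denominator: 1 + jωRC = 1 + j·490.1·330·1e-06 = 1 + j0.1617.
Step 4 — H = 0.9745 - j0.1576.
Step 5 — Magnitude: |H| = 0.9872 (-0.1 dB); phase: φ = -9.2°.

|H| = 0.9872 (-0.1 dB), φ = -9.2°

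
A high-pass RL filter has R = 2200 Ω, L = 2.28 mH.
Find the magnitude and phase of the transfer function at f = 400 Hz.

Step 1 — Angular frequency: ω = 2π·400 = 2513 rad/s.
Step 2 — Transfer function: H(jω) = jωL/(R + jωL).
Step 3 — Numerator jωL = j·5.73; denominator R + jωL = 2200 + j5.73.
Step 4 — H = 6.784e-06 + j0.002605.
Step 5 — Magnitude: |H| = 0.002605 (-51.7 dB); phase: φ = 89.9°.

|H| = 0.002605 (-51.7 dB), φ = 89.9°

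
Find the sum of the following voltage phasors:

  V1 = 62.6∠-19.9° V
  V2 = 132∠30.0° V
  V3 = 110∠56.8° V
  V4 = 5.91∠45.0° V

Step 1 — Convert each phasor to rectangular form:
  V1 = 62.6·(cos(-19.9°) + j·sin(-19.9°)) = 58.86 - j21.31 V
  V2 = 132·(cos(30.0°) + j·sin(30.0°)) = 114.3 + j66 V
  V3 = 110·(cos(56.8°) + j·sin(56.8°)) = 60.23 + j92.04 V
  V4 = 5.91·(cos(45.0°) + j·sin(45.0°)) = 4.179 + j4.179 V
Step 2 — Sum components: V_total = 237.6 + j140.9 V.
Step 3 — Convert to polar: |V_total| = 276.2 V, ∠V_total = 30.7°.

V_total = 276.2∠30.7° V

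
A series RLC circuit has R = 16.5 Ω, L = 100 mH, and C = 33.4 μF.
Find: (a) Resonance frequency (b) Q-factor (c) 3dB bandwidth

Step 1 — Resonance: ω₀ = 1/√(LC) = 1/√(0.1·3.34e-05) = 547.2 rad/s.
Step 2 — f₀ = ω₀/(2π) = 87.09 Hz.
Step 3 — Series Q: Q = ω₀L/R = 547.2·0.1/16.5 = 3.316.
Step 4 — Bandwidth: Δω = ω₀/Q = 165 rad/s; BW = Δω/(2π) = 26.26 Hz.

(a) f₀ = 87.09 Hz  (b) Q = 3.316  (c) BW = 26.26 Hz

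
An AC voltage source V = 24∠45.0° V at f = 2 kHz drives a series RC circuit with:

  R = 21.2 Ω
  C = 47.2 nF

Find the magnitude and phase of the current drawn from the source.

Step 1 — Angular frequency: ω = 2π·f = 2π·2000 = 1.257e+04 rad/s.
Step 2 — Component impedances:
  R: Z = R = 21.2 Ω
  C: Z = 1/(jωC) = -j/(ω·C) = 0 - j1686 Ω
Step 3 — Series combination: Z_total = R + C = 21.2 - j1686 Ω = 1686∠-89.3° Ω.
Step 4 — Source phasor: V = 24∠45.0° V = 16.97 + j16.97 V.
Step 5 — Ohm's law: I = V / Z_total = (16.97 + j16.97) / (21.2 - j1686) = -0.009938 + j0.01019 A.
Step 6 — Convert to polar: |I| = 0.01423 A, ∠I = 134.3°.

I = 0.01423∠134.3° A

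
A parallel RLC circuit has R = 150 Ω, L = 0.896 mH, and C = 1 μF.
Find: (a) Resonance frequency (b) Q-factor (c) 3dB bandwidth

Step 1 — Resonance: ω₀ = 1/√(LC) = 1/√(0.000896·1e-06) = 3.341e+04 rad/s.
Step 2 — f₀ = ω₀/(2π) = 5317 Hz.
Step 3 — Parallel Q: Q = R/(ω₀L) = 150/(3.341e+04·0.000896) = 5.011.
Step 4 — Bandwidth: Δω = ω₀/Q = 6667 rad/s; BW = Δω/(2π) = 1061 Hz.

(a) f₀ = 5317 Hz  (b) Q = 5.011  (c) BW = 1061 Hz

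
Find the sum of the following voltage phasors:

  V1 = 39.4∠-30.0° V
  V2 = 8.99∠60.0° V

Step 1 — Convert each phasor to rectangular form:
  V1 = 39.4·(cos(-30.0°) + j·sin(-30.0°)) = 34.12 - j19.7 V
  V2 = 8.99·(cos(60.0°) + j·sin(60.0°)) = 4.495 + j7.786 V
Step 2 — Sum components: V_total = 38.62 - j11.91 V.
Step 3 — Convert to polar: |V_total| = 40.41 V, ∠V_total = -17.1°.

V_total = 40.41∠-17.1° V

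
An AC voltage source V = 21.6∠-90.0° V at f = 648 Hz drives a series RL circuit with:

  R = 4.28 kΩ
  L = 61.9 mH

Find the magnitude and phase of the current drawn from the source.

Step 1 — Angular frequency: ω = 2π·f = 2π·648 = 4072 rad/s.
Step 2 — Component impedances:
  R: Z = R = 4280 Ω
  L: Z = jωL = j·4072·0.0619 = 0 + j252 Ω
Step 3 — Series combination: Z_total = R + L = 4280 + j252 Ω = 4287∠3.4° Ω.
Step 4 — Source phasor: V = 21.6∠-90.0° V = 0 - j21.6 V.
Step 5 — Ohm's law: I = V / Z_total = (0 - j21.6) / (4280 + j252) = -0.0002961 - j0.005029 A.
Step 6 — Convert to polar: |I| = 0.005038 A, ∠I = -93.4°.

I = 0.005038∠-93.4° A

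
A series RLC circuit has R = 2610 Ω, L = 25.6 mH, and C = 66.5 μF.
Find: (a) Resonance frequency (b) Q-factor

Step 1 — Resonance condition Im(Z)=0 gives ω₀ = 1/√(LC).
Step 2 — ω₀ = 1/√(0.0256·6.65e-05) = 766.4 rad/s.
Step 3 — f₀ = ω₀/(2π) = 122 Hz.
Step 4 — Series Q: Q = ω₀L/R = 766.4·0.0256/2610 = 0.007517.

(a) f₀ = 122 Hz  (b) Q = 0.007517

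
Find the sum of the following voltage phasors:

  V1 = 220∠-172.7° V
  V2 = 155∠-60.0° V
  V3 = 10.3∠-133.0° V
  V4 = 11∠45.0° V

Step 1 — Convert each phasor to rectangular form:
  V1 = 220·(cos(-172.7°) + j·sin(-172.7°)) = -218.2 - j27.95 V
  V2 = 155·(cos(-60.0°) + j·sin(-60.0°)) = 77.5 - j134.2 V
  V3 = 10.3·(cos(-133.0°) + j·sin(-133.0°)) = -7.025 - j7.533 V
  V4 = 11·(cos(45.0°) + j·sin(45.0°)) = 7.778 + j7.778 V
Step 2 — Sum components: V_total = -140 - j161.9 V.
Step 3 — Convert to polar: |V_total| = 214 V, ∠V_total = -130.8°.

V_total = 214∠-130.8° V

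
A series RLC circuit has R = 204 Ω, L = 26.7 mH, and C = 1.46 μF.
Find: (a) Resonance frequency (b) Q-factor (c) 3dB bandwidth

Step 1 — Resonance condition Im(Z)=0 gives ω₀ = 1/√(LC).
Step 2 — ω₀ = 1/√(0.0267·1.46e-06) = 5065 rad/s.
Step 3 — f₀ = ω₀/(2π) = 806.1 Hz.
Step 4 — Series Q: Q = ω₀L/R = 5065·0.0267/204 = 0.6629.
Step 5 — 3dB bandwidth: Δω = ω₀/Q = 7640 rad/s; BW = Δω/(2π) = 1216 Hz.

(a) f₀ = 806.1 Hz  (b) Q = 0.6629  (c) BW = 1216 Hz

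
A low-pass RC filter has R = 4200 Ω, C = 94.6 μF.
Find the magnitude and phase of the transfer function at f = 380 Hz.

Step 1 — Angular frequency: ω = 2π·380 = 2388 rad/s.
Step 2 — Transfer function: H(jω) = 1/(1 + jωRC).
Step 3 — Denominator: 1 + jωRC = 1 + j·2388·4200·9.46e-05 = 1 + j948.6.
Step 4 — H = 1.111e-06 - j0.001054.
Step 5 — Magnitude: |H| = 0.001054 (-59.5 dB); phase: φ = -89.9°.

|H| = 0.001054 (-59.5 dB), φ = -89.9°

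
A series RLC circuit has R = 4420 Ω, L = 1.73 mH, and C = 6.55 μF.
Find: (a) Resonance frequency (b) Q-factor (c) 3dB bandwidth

Step 1 — Resonance: ω₀ = 1/√(LC) = 1/√(0.00173·6.55e-06) = 9394 rad/s.
Step 2 — f₀ = ω₀/(2π) = 1495 Hz.
Step 3 — Series Q: Q = ω₀L/R = 9394·0.00173/4420 = 0.003677.
Step 4 — Bandwidth: Δω = ω₀/Q = 2.555e+06 rad/s; BW = Δω/(2π) = 4.066e+05 Hz.

(a) f₀ = 1495 Hz  (b) Q = 0.003677  (c) BW = 4.066e+05 Hz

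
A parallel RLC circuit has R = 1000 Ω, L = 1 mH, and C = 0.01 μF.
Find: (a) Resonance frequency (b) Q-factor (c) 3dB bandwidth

Step 1 — Resonance: ω₀ = 1/√(LC) = 1/√(0.001·1e-08) = 3.162e+05 rad/s.
Step 2 — f₀ = ω₀/(2π) = 5.033e+04 Hz.
Step 3 — Parallel Q: Q = R/(ω₀L) = 1000/(3.162e+05·0.001) = 3.162.
Step 4 — Bandwidth: Δω = ω₀/Q = 1e+05 rad/s; BW = Δω/(2π) = 1.592e+04 Hz.

(a) f₀ = 5.033e+04 Hz  (b) Q = 3.162  (c) BW = 1.592e+04 Hz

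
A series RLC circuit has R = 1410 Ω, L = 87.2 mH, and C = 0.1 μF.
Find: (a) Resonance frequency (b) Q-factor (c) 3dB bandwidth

Step 1 — Resonance: ω₀ = 1/√(LC) = 1/√(0.0872·1e-07) = 1.071e+04 rad/s.
Step 2 — f₀ = ω₀/(2π) = 1704 Hz.
Step 3 — Series Q: Q = ω₀L/R = 1.071e+04·0.0872/1410 = 0.6623.
Step 4 — Bandwidth: Δω = ω₀/Q = 1.617e+04 rad/s; BW = Δω/(2π) = 2573 Hz.

(a) f₀ = 1704 Hz  (b) Q = 0.6623  (c) BW = 2573 Hz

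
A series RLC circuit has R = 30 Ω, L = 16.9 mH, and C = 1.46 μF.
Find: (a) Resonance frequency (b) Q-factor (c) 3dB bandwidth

Step 1 — Resonance condition Im(Z)=0 gives ω₀ = 1/√(LC).
Step 2 — ω₀ = 1/√(0.0169·1.46e-06) = 6366 rad/s.
Step 3 — f₀ = ω₀/(2π) = 1013 Hz.
Step 4 — Series Q: Q = ω₀L/R = 6366·0.0169/30 = 3.586.
Step 5 — 3dB bandwidth: Δω = ω₀/Q = 1775 rad/s; BW = Δω/(2π) = 282.5 Hz.

(a) f₀ = 1013 Hz  (b) Q = 3.586  (c) BW = 282.5 Hz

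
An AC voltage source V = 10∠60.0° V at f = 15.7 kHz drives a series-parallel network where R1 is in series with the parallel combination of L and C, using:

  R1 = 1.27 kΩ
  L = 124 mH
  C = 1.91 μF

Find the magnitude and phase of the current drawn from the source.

Step 1 — Angular frequency: ω = 2π·f = 2π·1.57e+04 = 9.865e+04 rad/s.
Step 2 — Component impedances:
  R1: Z = R = 1270 Ω
  L: Z = jωL = j·9.865e+04·0.124 = 0 + j1.223e+04 Ω
  C: Z = 1/(jωC) = -j/(ω·C) = 0 - j5.307 Ω
Step 3 — Parallel branch: L || C = 1/(1/L + 1/C) = 0 - j5.31 Ω.
Step 4 — Series with R1: Z_total = R1 + (L || C) = 1270 - j5.31 Ω = 1270∠-0.2° Ω.
Step 5 — Source phasor: V = 10∠60.0° V = 5 + j8.66 V.
Step 6 — Ohm's law: I = V / Z_total = (5 + j8.66) / (1270 - j5.31) = 0.003908 + j0.006835 A.
Step 7 — Convert to polar: |I| = 0.007874 A, ∠I = 60.2°.

I = 0.007874∠60.2° A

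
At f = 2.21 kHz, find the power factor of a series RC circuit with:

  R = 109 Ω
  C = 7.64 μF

Step 1 — Angular frequency: ω = 2π·f = 2π·2210 = 1.389e+04 rad/s.
Step 2 — Component impedances:
  R: Z = R = 109 Ω
  C: Z = 1/(jωC) = -j/(ω·C) = 0 - j9.426 Ω
Step 3 — Series combination: Z_total = R + C = 109 - j9.426 Ω = 109.4∠-4.9° Ω.
Step 4 — Power factor: PF = cos(φ) = Re(Z)/|Z| = 109/109.4 = 0.9963.
Step 5 — Type: Im(Z) = -9.426 ⇒ leading (phase φ = -4.9°).

PF = 0.9963 (leading, φ = -4.9°)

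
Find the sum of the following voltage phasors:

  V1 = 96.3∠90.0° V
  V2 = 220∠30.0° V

Step 1 — Convert each phasor to rectangular form:
  V1 = 96.3·(cos(90.0°) + j·sin(90.0°)) = 0 + j96.3 V
  V2 = 220·(cos(30.0°) + j·sin(30.0°)) = 190.5 + j110 V
Step 2 — Sum components: V_total = 190.5 + j206.3 V.
Step 3 — Convert to polar: |V_total| = 280.8 V, ∠V_total = 47.3°.

V_total = 280.8∠47.3° V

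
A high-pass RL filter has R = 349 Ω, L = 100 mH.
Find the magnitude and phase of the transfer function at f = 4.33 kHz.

Step 1 — Angular frequency: ω = 2π·4330 = 2.721e+04 rad/s.
Step 2 — Transfer function: H(jω) = jωL/(R + jωL).
Step 3 — Numerator jωL = j·2721; denominator R + jωL = 349 + j2721.
Step 4 — H = 0.9838 + j0.1262.
Step 5 — Magnitude: |H| = 0.9919 (-0.1 dB); phase: φ = 7.3°.

|H| = 0.9919 (-0.1 dB), φ = 7.3°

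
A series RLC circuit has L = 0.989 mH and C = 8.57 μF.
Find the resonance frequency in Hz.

Step 1 — Resonance condition Im(Z)=0 gives ω₀ = 1/√(LC).
Step 2 — ω₀ = 1/√(0.000989·8.57e-06) = 1.086e+04 rad/s.
Step 3 — f₀ = ω₀/(2π) = 1729 Hz.

f₀ = 1729 Hz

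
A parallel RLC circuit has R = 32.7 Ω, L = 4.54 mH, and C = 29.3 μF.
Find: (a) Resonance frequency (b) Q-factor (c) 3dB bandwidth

Step 1 — Resonance: ω₀ = 1/√(LC) = 1/√(0.00454·2.93e-05) = 2742 rad/s.
Step 2 — f₀ = ω₀/(2π) = 436.4 Hz.
Step 3 — Parallel Q: Q = R/(ω₀L) = 32.7/(2742·0.00454) = 2.627.
Step 4 — Bandwidth: Δω = ω₀/Q = 1044 rad/s; BW = Δω/(2π) = 166.1 Hz.

(a) f₀ = 436.4 Hz  (b) Q = 2.627  (c) BW = 166.1 Hz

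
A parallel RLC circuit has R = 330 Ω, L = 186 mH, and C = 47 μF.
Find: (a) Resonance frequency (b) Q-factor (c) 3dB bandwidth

Step 1 — Resonance: ω₀ = 1/√(LC) = 1/√(0.186·4.7e-05) = 338.2 rad/s.
Step 2 — f₀ = ω₀/(2π) = 53.83 Hz.
Step 3 — Parallel Q: Q = R/(ω₀L) = 330/(338.2·0.186) = 5.246.
Step 4 — Bandwidth: Δω = ω₀/Q = 64.47 rad/s; BW = Δω/(2π) = 10.26 Hz.

(a) f₀ = 53.83 Hz  (b) Q = 5.246  (c) BW = 10.26 Hz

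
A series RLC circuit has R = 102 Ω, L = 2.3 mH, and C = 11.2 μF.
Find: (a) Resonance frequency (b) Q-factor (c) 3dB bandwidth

Step 1 — Resonance condition Im(Z)=0 gives ω₀ = 1/√(LC).
Step 2 — ω₀ = 1/√(0.0023·1.12e-05) = 6231 rad/s.
Step 3 — f₀ = ω₀/(2π) = 991.6 Hz.
Step 4 — Series Q: Q = ω₀L/R = 6231·0.0023/102 = 0.1405.
Step 5 — 3dB bandwidth: Δω = ω₀/Q = 4.435e+04 rad/s; BW = Δω/(2π) = 7058 Hz.

(a) f₀ = 991.6 Hz  (b) Q = 0.1405  (c) BW = 7058 Hz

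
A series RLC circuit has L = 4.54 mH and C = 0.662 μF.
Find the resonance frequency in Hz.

Step 1 — Resonance condition Im(Z)=0 gives ω₀ = 1/√(LC).
Step 2 — ω₀ = 1/√(0.00454·6.62e-07) = 1.824e+04 rad/s.
Step 3 — f₀ = ω₀/(2π) = 2903 Hz.

f₀ = 2903 Hz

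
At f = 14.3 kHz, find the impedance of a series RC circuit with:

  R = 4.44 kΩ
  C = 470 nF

Step 1 — Angular frequency: ω = 2π·f = 2π·1.43e+04 = 8.985e+04 rad/s.
Step 2 — Component impedances:
  R: Z = R = 4440 Ω
  C: Z = 1/(jωC) = -j/(ω·C) = 0 - j23.68 Ω
Step 3 — Series combination: Z_total = R + C = 4440 - j23.68 Ω = 4440∠-0.3° Ω.

Z = 4440 - j23.68 Ω = 4440∠-0.3° Ω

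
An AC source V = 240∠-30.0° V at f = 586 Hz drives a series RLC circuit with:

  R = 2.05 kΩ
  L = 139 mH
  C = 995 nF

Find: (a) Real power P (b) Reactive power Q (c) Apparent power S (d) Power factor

Step 1 — Angular frequency: ω = 2π·f = 2π·586 = 3682 rad/s.
Step 2 — Component impedances:
  R: Z = R = 2050 Ω
  L: Z = jωL = j·3682·0.139 = 0 + j511.8 Ω
  C: Z = 1/(jωC) = -j/(ω·C) = 0 - j273 Ω
Step 3 — Series combination: Z_total = R + L + C = 2050 + j238.8 Ω = 2064∠6.6° Ω.
Step 4 — Source phasor: V = 240∠-30.0° V = 207.8 - j120 V.
Step 5 — Current: I = V / Z = 0.0933 - j0.06941 A = 0.1163∠-36.6° A.
Step 6 — Complex power: S = V·I* = 27.72 + j3.23 VA.
Step 7 — Real power: P = Re(S) = 27.72 W.
Step 8 — Reactive power: Q = Im(S) = 3.23 VAR.
Step 9 — Apparent power: |S| = 27.91 VA.
Step 10 — Power factor: PF = P/|S| = 0.9933 (lagging).

(a) P = 27.72 W  (b) Q = 3.23 VAR  (c) S = 27.91 VA  (d) PF = 0.9933 (lagging)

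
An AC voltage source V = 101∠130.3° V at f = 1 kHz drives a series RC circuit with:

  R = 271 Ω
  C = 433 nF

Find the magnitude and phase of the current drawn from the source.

Step 1 — Angular frequency: ω = 2π·f = 2π·1000 = 6283 rad/s.
Step 2 — Component impedances:
  R: Z = R = 271 Ω
  C: Z = 1/(jωC) = -j/(ω·C) = 0 - j367.6 Ω
Step 3 — Series combination: Z_total = R + C = 271 - j367.6 Ω = 456.7∠-53.6° Ω.
Step 4 — Source phasor: V = 101∠130.3° V = -65.33 + j77.03 V.
Step 5 — Ohm's law: I = V / Z_total = (-65.33 + j77.03) / (271 - j367.6) = -0.2207 - j0.01504 A.
Step 6 — Convert to polar: |I| = 0.2212 A, ∠I = -176.1°.

I = 0.2212∠-176.1° A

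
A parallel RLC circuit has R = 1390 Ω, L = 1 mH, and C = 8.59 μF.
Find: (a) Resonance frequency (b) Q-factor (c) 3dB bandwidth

Step 1 — Resonance: ω₀ = 1/√(LC) = 1/√(0.001·8.59e-06) = 1.079e+04 rad/s.
Step 2 — f₀ = ω₀/(2π) = 1717 Hz.
Step 3 — Parallel Q: Q = R/(ω₀L) = 1390/(1.079e+04·0.001) = 128.8.
Step 4 — Bandwidth: Δω = ω₀/Q = 83.75 rad/s; BW = Δω/(2π) = 13.33 Hz.

(a) f₀ = 1717 Hz  (b) Q = 128.8  (c) BW = 13.33 Hz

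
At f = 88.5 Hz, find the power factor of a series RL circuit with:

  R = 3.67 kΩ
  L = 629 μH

Step 1 — Angular frequency: ω = 2π·f = 2π·88.5 = 556.1 rad/s.
Step 2 — Component impedances:
  R: Z = R = 3670 Ω
  L: Z = jωL = j·556.1·0.000629 = 0 + j0.3498 Ω
Step 3 — Series combination: Z_total = R + L = 3670 + j0.3498 Ω = 3670∠0.0° Ω.
Step 4 — Power factor: PF = cos(φ) = Re(Z)/|Z| = 3670/3670 = 1.
Step 5 — Type: Im(Z) = 0.3498 ⇒ lagging (phase φ = 0.0°).

PF = 1 (lagging, φ = 0.0°)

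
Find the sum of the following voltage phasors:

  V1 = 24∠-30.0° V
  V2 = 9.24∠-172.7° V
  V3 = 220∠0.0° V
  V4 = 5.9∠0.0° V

Step 1 — Convert each phasor to rectangular form:
  V1 = 24·(cos(-30.0°) + j·sin(-30.0°)) = 20.78 - j12 V
  V2 = 9.24·(cos(-172.7°) + j·sin(-172.7°)) = -9.165 - j1.174 V
  V3 = 220·(cos(0.0°) + j·sin(0.0°)) = 220 V
  V4 = 5.9·(cos(0.0°) + j·sin(0.0°)) = 5.9 V
Step 2 — Sum components: V_total = 237.5 - j13.17 V.
Step 3 — Convert to polar: |V_total| = 237.9 V, ∠V_total = -3.2°.

V_total = 237.9∠-3.2° V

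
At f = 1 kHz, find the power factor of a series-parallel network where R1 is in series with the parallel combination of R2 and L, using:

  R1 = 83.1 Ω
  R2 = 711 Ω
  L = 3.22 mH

Step 1 — Angular frequency: ω = 2π·f = 2π·1000 = 6283 rad/s.
Step 2 — Component impedances:
  R1: Z = R = 83.1 Ω
  R2: Z = R = 711 Ω
  L: Z = jωL = j·6283·0.00322 = 0 + j20.23 Ω
Step 3 — Parallel branch: R2 || L = 1/(1/R2 + 1/L) = 0.5752 + j20.22 Ω.
Step 4 — Series with R1: Z_total = R1 + (R2 || L) = 83.68 + j20.22 Ω = 86.08∠13.6° Ω.
Step 5 — Power factor: PF = cos(φ) = Re(Z)/|Z| = 83.675/86.083 = 0.972.
Step 6 — Type: Im(Z) = 20.22 ⇒ lagging (phase φ = 13.6°).

PF = 0.972 (lagging, φ = 13.6°)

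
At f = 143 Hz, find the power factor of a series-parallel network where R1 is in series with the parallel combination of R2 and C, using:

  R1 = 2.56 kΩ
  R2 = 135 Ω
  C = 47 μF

Step 1 — Angular frequency: ω = 2π·f = 2π·143 = 898.5 rad/s.
Step 2 — Component impedances:
  R1: Z = R = 2560 Ω
  R2: Z = R = 135 Ω
  C: Z = 1/(jωC) = -j/(ω·C) = 0 - j23.68 Ω
Step 3 — Parallel branch: R2 || C = 1/(1/R2 + 1/C) = 4.03 - j22.97 Ω.
Step 4 — Series with R1: Z_total = R1 + (R2 || C) = 2564 - j22.97 Ω = 2564∠-0.5° Ω.
Step 5 — Power factor: PF = cos(φ) = Re(Z)/|Z| = 2564/2564 = 1.
Step 6 — Type: Im(Z) = -22.97 ⇒ leading (phase φ = -0.5°).

PF = 1 (leading, φ = -0.5°)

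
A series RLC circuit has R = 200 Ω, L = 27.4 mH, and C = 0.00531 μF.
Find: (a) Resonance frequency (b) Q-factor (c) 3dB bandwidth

Step 1 — Resonance: ω₀ = 1/√(LC) = 1/√(0.0274·5.31e-09) = 8.29e+04 rad/s.
Step 2 — f₀ = ω₀/(2π) = 1.319e+04 Hz.
Step 3 — Series Q: Q = ω₀L/R = 8.29e+04·0.0274/200 = 11.36.
Step 4 — Bandwidth: Δω = ω₀/Q = 7299 rad/s; BW = Δω/(2π) = 1162 Hz.

(a) f₀ = 1.319e+04 Hz  (b) Q = 11.36  (c) BW = 1162 Hz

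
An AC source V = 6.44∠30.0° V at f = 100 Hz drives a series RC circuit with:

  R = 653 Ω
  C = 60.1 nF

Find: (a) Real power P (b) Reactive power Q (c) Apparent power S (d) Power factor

Step 1 — Angular frequency: ω = 2π·f = 2π·100 = 628.3 rad/s.
Step 2 — Component impedances:
  R: Z = R = 653 Ω
  C: Z = 1/(jωC) = -j/(ω·C) = 0 - j2.648e+04 Ω
Step 3 — Series combination: Z_total = R + C = 653 - j2.648e+04 Ω = 2.649e+04∠-88.6° Ω.
Step 4 — Source phasor: V = 6.44∠30.0° V = 5.577 + j3.22 V.
Step 5 — Current: I = V / Z = -0.0001163 + j0.0002135 A = 0.0002431∠118.6° A.
Step 6 — Complex power: S = V·I* = 3.859e-05 - j0.001565 VA.
Step 7 — Real power: P = Re(S) = 3.859e-05 W.
Step 8 — Reactive power: Q = Im(S) = -0.001565 VAR.
Step 9 — Apparent power: |S| = 0.001566 VA.
Step 10 — Power factor: PF = P/|S| = 0.02465 (leading).

(a) P = 3.859e-05 W  (b) Q = -0.001565 VAR  (c) S = 0.001566 VA  (d) PF = 0.02465 (leading)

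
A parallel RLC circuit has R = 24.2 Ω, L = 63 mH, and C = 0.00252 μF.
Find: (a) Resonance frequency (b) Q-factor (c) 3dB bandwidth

Step 1 — Resonance: ω₀ = 1/√(LC) = 1/√(0.063·2.52e-09) = 7.937e+04 rad/s.
Step 2 — f₀ = ω₀/(2π) = 1.263e+04 Hz.
Step 3 — Parallel Q: Q = R/(ω₀L) = 24.2/(7.937e+04·0.063) = 0.00484.
Step 4 — Bandwidth: Δω = ω₀/Q = 1.64e+07 rad/s; BW = Δω/(2π) = 2.61e+06 Hz.

(a) f₀ = 1.263e+04 Hz  (b) Q = 0.00484  (c) BW = 2.61e+06 Hz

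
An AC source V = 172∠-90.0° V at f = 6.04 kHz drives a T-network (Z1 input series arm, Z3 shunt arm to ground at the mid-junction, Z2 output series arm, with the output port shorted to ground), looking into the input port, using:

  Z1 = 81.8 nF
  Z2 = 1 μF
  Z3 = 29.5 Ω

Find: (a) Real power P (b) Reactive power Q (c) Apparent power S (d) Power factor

Step 1 — Angular frequency: ω = 2π·f = 2π·6040 = 3.795e+04 rad/s.
Step 2 — Component impedances:
  Z1: Z = 1/(jωC) = -j/(ω·C) = 0 - j322.1 Ω
  Z2: Z = 1/(jωC) = -j/(ω·C) = 0 - j26.35 Ω
  Z3: Z = R = 29.5 Ω
Step 3 — With the output port shorted to ground, the output series arm Z2 runs from the junction to ground; the shunt arm Z3 also runs from the junction to ground. They appear in parallel: Z3 || Z2 = 13.09 - j14.66 Ω.
Step 4 — Series with input arm Z1: Z_in = Z1 + (Z3 || Z2) = 13.09 - j336.8 Ω = 337∠-87.8° Ω.
Step 5 — Source phasor: V = 172∠-90.0° V = 0 - j172 V.
Step 6 — Current: I = V / Z = 0.5099 - j0.01982 A = 0.5103∠-2.2° A.
Step 7 — Complex power: S = V·I* = 3.409 - j87.71 VA.
Step 8 — Real power: P = Re(S) = 3.409 W.
Step 9 — Reactive power: Q = Im(S) = -87.71 VAR.
Step 10 — Apparent power: |S| = 87.78 VA.
Step 11 — Power factor: PF = P/|S| = 0.03884 (leading).

(a) P = 3.409 W  (b) Q = -87.71 VAR  (c) S = 87.78 VA  (d) PF = 0.03884 (leading)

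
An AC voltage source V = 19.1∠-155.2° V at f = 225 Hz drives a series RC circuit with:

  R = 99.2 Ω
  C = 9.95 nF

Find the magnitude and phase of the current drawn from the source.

Step 1 — Angular frequency: ω = 2π·f = 2π·225 = 1414 rad/s.
Step 2 — Component impedances:
  R: Z = R = 99.2 Ω
  C: Z = 1/(jωC) = -j/(ω·C) = 0 - j7.109e+04 Ω
Step 3 — Series combination: Z_total = R + C = 99.2 - j7.109e+04 Ω = 7.109e+04∠-89.9° Ω.
Step 4 — Source phasor: V = 19.1∠-155.2° V = -17.34 - j8.012 V.
Step 5 — Ohm's law: I = V / Z_total = (-17.34 - j8.012) / (99.2 - j7.109e+04) = 0.0001124 - j0.000244 A.
Step 6 — Convert to polar: |I| = 0.0002687 A, ∠I = -65.3°.

I = 0.0002687∠-65.3° A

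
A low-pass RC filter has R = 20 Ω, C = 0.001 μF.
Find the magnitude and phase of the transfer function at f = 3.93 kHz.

Step 1 — Angular frequency: ω = 2π·3930 = 2.469e+04 rad/s.
Step 2 — Transfer function: H(jω) = 1/(1 + jωRC).
Step 3 — Denominator: 1 + jωRC = 1 + j·2.469e+04·20·1e-09 = 1 + j0.0004939.
Step 4 — H = 1 - j0.0004939.
Step 5 — Magnitude: |H| = 1 (-0.0 dB); phase: φ = -0.0°.

|H| = 1 (-0.0 dB), φ = -0.0°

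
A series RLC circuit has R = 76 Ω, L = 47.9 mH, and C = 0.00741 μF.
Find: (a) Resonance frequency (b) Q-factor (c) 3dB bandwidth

Step 1 — Resonance: ω₀ = 1/√(LC) = 1/√(0.0479·7.41e-09) = 5.308e+04 rad/s.
Step 2 — f₀ = ω₀/(2π) = 8448 Hz.
Step 3 — Series Q: Q = ω₀L/R = 5.308e+04·0.0479/76 = 33.45.
Step 4 — Bandwidth: Δω = ω₀/Q = 1587 rad/s; BW = Δω/(2π) = 252.5 Hz.

(a) f₀ = 8448 Hz  (b) Q = 33.45  (c) BW = 252.5 Hz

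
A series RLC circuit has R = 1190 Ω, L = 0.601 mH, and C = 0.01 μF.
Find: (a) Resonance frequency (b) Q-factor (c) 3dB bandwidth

Step 1 — Resonance: ω₀ = 1/√(LC) = 1/√(0.000601·1e-08) = 4.079e+05 rad/s.
Step 2 — f₀ = ω₀/(2π) = 6.492e+04 Hz.
Step 3 — Series Q: Q = ω₀L/R = 4.079e+05·0.000601/1190 = 0.206.
Step 4 — Bandwidth: Δω = ω₀/Q = 1.98e+06 rad/s; BW = Δω/(2π) = 3.151e+05 Hz.

(a) f₀ = 6.492e+04 Hz  (b) Q = 0.206  (c) BW = 3.151e+05 Hz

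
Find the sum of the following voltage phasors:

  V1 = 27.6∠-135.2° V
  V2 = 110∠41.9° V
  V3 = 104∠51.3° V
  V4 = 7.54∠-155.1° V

Step 1 — Convert each phasor to rectangular form:
  V1 = 27.6·(cos(-135.2°) + j·sin(-135.2°)) = -19.58 - j19.45 V
  V2 = 110·(cos(41.9°) + j·sin(41.9°)) = 81.87 + j73.46 V
  V3 = 104·(cos(51.3°) + j·sin(51.3°)) = 65.03 + j81.16 V
  V4 = 7.54·(cos(-155.1°) + j·sin(-155.1°)) = -6.839 - j3.175 V
Step 2 — Sum components: V_total = 120.5 + j132 V.
Step 3 — Convert to polar: |V_total| = 178.7 V, ∠V_total = 47.6°.

V_total = 178.7∠47.6° V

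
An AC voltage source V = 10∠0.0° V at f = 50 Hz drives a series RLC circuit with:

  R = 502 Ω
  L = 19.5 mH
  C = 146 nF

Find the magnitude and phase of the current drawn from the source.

Step 1 — Angular frequency: ω = 2π·f = 2π·50 = 314.2 rad/s.
Step 2 — Component impedances:
  R: Z = R = 502 Ω
  L: Z = jωL = j·314.2·0.0195 = 0 + j6.126 Ω
  C: Z = 1/(jωC) = -j/(ω·C) = 0 - j2.18e+04 Ω
Step 3 — Series combination: Z_total = R + L + C = 502 - j2.18e+04 Ω = 2.18e+04∠-88.7° Ω.
Step 4 — Source phasor: V = 10∠0.0° V = 10 V.
Step 5 — Ohm's law: I = V / Z_total = (10) / (502 - j2.18e+04) = 1.056e-05 + j0.0004586 A.
Step 6 — Convert to polar: |I| = 0.0004587 A, ∠I = 88.7°.

I = 0.0004587∠88.7° A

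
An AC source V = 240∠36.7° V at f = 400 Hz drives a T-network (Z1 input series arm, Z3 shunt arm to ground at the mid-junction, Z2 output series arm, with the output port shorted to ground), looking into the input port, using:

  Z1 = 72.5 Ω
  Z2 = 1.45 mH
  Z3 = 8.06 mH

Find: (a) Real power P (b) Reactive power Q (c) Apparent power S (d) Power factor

Step 1 — Angular frequency: ω = 2π·f = 2π·400 = 2513 rad/s.
Step 2 — Component impedances:
  Z1: Z = R = 72.5 Ω
  Z2: Z = jωL = j·2513·0.00145 = 0 + j3.644 Ω
  Z3: Z = jωL = j·2513·0.00806 = 0 + j20.26 Ω
Step 3 — With the output port shorted to ground, the output series arm Z2 runs from the junction to ground; the shunt arm Z3 also runs from the junction to ground. They appear in parallel: Z3 || Z2 = 0 + j3.089 Ω.
Step 4 — Series with input arm Z1: Z_in = Z1 + (Z3 || Z2) = 72.5 + j3.089 Ω = 72.57∠2.4° Ω.
Step 5 — Source phasor: V = 240∠36.7° V = 192.4 + j143.4 V.
Step 6 — Current: I = V / Z = 2.733 + j1.862 A = 3.307∠34.3° A.
Step 7 — Complex power: S = V·I* = 793 + j33.78 VA.
Step 8 — Real power: P = Re(S) = 793 W.
Step 9 — Reactive power: Q = Im(S) = 33.78 VAR.
Step 10 — Apparent power: |S| = 793.8 VA.
Step 11 — Power factor: PF = P/|S| = 0.9991 (lagging).

(a) P = 793 W  (b) Q = 33.78 VAR  (c) S = 793.8 VA  (d) PF = 0.9991 (lagging)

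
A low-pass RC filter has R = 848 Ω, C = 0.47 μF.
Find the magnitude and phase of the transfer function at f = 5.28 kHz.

Step 1 — Angular frequency: ω = 2π·5280 = 3.318e+04 rad/s.
Step 2 — Transfer function: H(jω) = 1/(1 + jωRC).
Step 3 — Denominator: 1 + jωRC = 1 + j·3.318e+04·848·4.7e-07 = 1 + j13.22.
Step 4 — H = 0.005687 - j0.0752.
Step 5 — Magnitude: |H| = 0.07541 (-22.5 dB); phase: φ = -85.7°.

|H| = 0.07541 (-22.5 dB), φ = -85.7°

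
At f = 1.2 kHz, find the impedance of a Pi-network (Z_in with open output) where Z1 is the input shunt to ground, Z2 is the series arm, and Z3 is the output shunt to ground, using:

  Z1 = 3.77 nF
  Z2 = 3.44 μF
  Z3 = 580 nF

Step 1 — Angular frequency: ω = 2π·f = 2π·1200 = 7540 rad/s.
Step 2 — Component impedances:
  Z1: Z = 1/(jωC) = -j/(ω·C) = 0 - j3.518e+04 Ω
  Z2: Z = 1/(jωC) = -j/(ω·C) = 0 - j38.55 Ω
  Z3: Z = 1/(jωC) = -j/(ω·C) = 0 - j228.7 Ω
Step 3 — With open output, the series arm Z2 and the output shunt Z3 appear in series to ground: Z2 + Z3 = 0 - j267.2 Ω.
Step 4 — Parallel with input shunt Z1: Z_in = Z1 || (Z2 + Z3) = 0 - j265.2 Ω = 265.2∠-90.0° Ω.

Z = 0 - j265.2 Ω = 265.2∠-90.0° Ω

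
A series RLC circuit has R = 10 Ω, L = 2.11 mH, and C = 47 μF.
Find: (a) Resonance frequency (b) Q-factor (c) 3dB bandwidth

Step 1 — Resonance condition Im(Z)=0 gives ω₀ = 1/√(LC).
Step 2 — ω₀ = 1/√(0.00211·4.7e-05) = 3175 rad/s.
Step 3 — f₀ = ω₀/(2π) = 505.4 Hz.
Step 4 — Series Q: Q = ω₀L/R = 3175·0.00211/10 = 0.67.
Step 5 — 3dB bandwidth: Δω = ω₀/Q = 4739 rad/s; BW = Δω/(2π) = 754.3 Hz.

(a) f₀ = 505.4 Hz  (b) Q = 0.67  (c) BW = 754.3 Hz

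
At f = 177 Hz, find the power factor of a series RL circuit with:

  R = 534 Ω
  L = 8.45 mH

Step 1 — Angular frequency: ω = 2π·f = 2π·177 = 1112 rad/s.
Step 2 — Component impedances:
  R: Z = R = 534 Ω
  L: Z = jωL = j·1112·0.00845 = 0 + j9.397 Ω
Step 3 — Series combination: Z_total = R + L = 534 + j9.397 Ω = 534.1∠1.0° Ω.
Step 4 — Power factor: PF = cos(φ) = Re(Z)/|Z| = 534/534.1 = 0.9998.
Step 5 — Type: Im(Z) = 9.397 ⇒ lagging (phase φ = 1.0°).

PF = 0.9998 (lagging, φ = 1.0°)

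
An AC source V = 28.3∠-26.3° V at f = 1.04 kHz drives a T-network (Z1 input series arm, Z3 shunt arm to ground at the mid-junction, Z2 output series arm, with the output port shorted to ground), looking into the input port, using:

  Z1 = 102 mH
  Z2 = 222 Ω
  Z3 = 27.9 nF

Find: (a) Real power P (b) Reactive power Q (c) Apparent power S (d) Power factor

Step 1 — Angular frequency: ω = 2π·f = 2π·1040 = 6535 rad/s.
Step 2 — Component impedances:
  Z1: Z = jωL = j·6535·0.102 = 0 + j666.5 Ω
  Z2: Z = R = 222 Ω
  Z3: Z = 1/(jωC) = -j/(ω·C) = 0 - j5485 Ω
Step 3 — With the output port shorted to ground, the output series arm Z2 runs from the junction to ground; the shunt arm Z3 also runs from the junction to ground. They appear in parallel: Z3 || Z2 = 221.6 - j8.97 Ω.
Step 4 — Series with input arm Z1: Z_in = Z1 + (Z3 || Z2) = 221.6 + j657.5 Ω = 693.9∠71.4° Ω.
Step 5 — Source phasor: V = 28.3∠-26.3° V = 25.37 - j12.54 V.
Step 6 — Current: I = V / Z = -0.005445 - j0.04042 A = 0.04078∠-97.7° A.
Step 7 — Complex power: S = V·I* = 0.3687 + j1.094 VA.
Step 8 — Real power: P = Re(S) = 0.3687 W.
Step 9 — Reactive power: Q = Im(S) = 1.094 VAR.
Step 10 — Apparent power: |S| = 1.154 VA.
Step 11 — Power factor: PF = P/|S| = 0.3194 (lagging).

(a) P = 0.3687 W  (b) Q = 1.094 VAR  (c) S = 1.154 VA  (d) PF = 0.3194 (lagging)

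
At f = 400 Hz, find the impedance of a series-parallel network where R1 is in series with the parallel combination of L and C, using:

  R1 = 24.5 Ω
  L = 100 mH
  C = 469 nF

Step 1 — Angular frequency: ω = 2π·f = 2π·400 = 2513 rad/s.
Step 2 — Component impedances:
  R1: Z = R = 24.5 Ω
  L: Z = jωL = j·2513·0.1 = 0 + j251.3 Ω
  C: Z = 1/(jωC) = -j/(ω·C) = 0 - j848.4 Ω
Step 3 — Parallel branch: L || C = 1/(1/L + 1/C) = 0 + j357.1 Ω.
Step 4 — Series with R1: Z_total = R1 + (L || C) = 24.5 + j357.1 Ω = 358∠86.1° Ω.

Z = 24.5 + j357.1 Ω = 358∠86.1° Ω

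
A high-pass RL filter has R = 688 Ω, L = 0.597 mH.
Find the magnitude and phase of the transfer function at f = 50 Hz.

Step 1 — Angular frequency: ω = 2π·50 = 314.2 rad/s.
Step 2 — Transfer function: H(jω) = jωL/(R + jωL).
Step 3 — Numerator jωL = j·0.1876; denominator R + jωL = 688 + j0.1876.
Step 4 — H = 7.431e-08 + j0.0002726.
Step 5 — Magnitude: |H| = 0.0002726 (-71.3 dB); phase: φ = 90.0°.

|H| = 0.0002726 (-71.3 dB), φ = 90.0°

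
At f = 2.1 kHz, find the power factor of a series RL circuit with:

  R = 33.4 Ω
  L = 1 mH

Step 1 — Angular frequency: ω = 2π·f = 2π·2100 = 1.319e+04 rad/s.
Step 2 — Component impedances:
  R: Z = R = 33.4 Ω
  L: Z = jωL = j·1.319e+04·0.001 = 0 + j13.19 Ω
Step 3 — Series combination: Z_total = R + L = 33.4 + j13.19 Ω = 35.91∠21.6° Ω.
Step 4 — Power factor: PF = cos(φ) = Re(Z)/|Z| = 33.4/35.91 = 0.9301.
Step 5 — Type: Im(Z) = 13.19 ⇒ lagging (phase φ = 21.6°).

PF = 0.9301 (lagging, φ = 21.6°)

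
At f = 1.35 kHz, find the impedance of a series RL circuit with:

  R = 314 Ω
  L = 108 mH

Step 1 — Angular frequency: ω = 2π·f = 2π·1350 = 8482 rad/s.
Step 2 — Component impedances:
  R: Z = R = 314 Ω
  L: Z = jωL = j·8482·0.108 = 0 + j916.1 Ω
Step 3 — Series combination: Z_total = R + L = 314 + j916.1 Ω = 968.4∠71.1° Ω.

Z = 314 + j916.1 Ω = 968.4∠71.1° Ω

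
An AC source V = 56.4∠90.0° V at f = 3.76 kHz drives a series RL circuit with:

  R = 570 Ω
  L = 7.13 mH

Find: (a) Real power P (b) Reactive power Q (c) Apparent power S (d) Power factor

Step 1 — Angular frequency: ω = 2π·f = 2π·3760 = 2.362e+04 rad/s.
Step 2 — Component impedances:
  R: Z = R = 570 Ω
  L: Z = jωL = j·2.362e+04·0.00713 = 0 + j168.4 Ω
Step 3 — Series combination: Z_total = R + L = 570 + j168.4 Ω = 594.4∠16.5° Ω.
Step 4 — Source phasor: V = 56.4∠90.0° V = 0 + j56.4 V.
Step 5 — Current: I = V / Z = 0.02689 + j0.091 A = 0.09489∠73.5° A.
Step 6 — Complex power: S = V·I* = 5.132 + j1.517 VA.
Step 7 — Real power: P = Re(S) = 5.132 W.
Step 8 — Reactive power: Q = Im(S) = 1.517 VAR.
Step 9 — Apparent power: |S| = 5.352 VA.
Step 10 — Power factor: PF = P/|S| = 0.959 (lagging).

(a) P = 5.132 W  (b) Q = 1.517 VAR  (c) S = 5.352 VA  (d) PF = 0.959 (lagging)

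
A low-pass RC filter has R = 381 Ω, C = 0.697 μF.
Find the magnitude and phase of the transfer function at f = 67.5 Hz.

Step 1 — Angular frequency: ω = 2π·67.5 = 424.1 rad/s.
Step 2 — Transfer function: H(jω) = 1/(1 + jωRC).
Step 3 — Denominator: 1 + jωRC = 1 + j·424.1·381·6.97e-07 = 1 + j0.1126.
Step 4 — H = 0.9875 - j0.1112.
Step 5 — Magnitude: |H| = 0.9937 (-0.1 dB); phase: φ = -6.4°.

|H| = 0.9937 (-0.1 dB), φ = -6.4°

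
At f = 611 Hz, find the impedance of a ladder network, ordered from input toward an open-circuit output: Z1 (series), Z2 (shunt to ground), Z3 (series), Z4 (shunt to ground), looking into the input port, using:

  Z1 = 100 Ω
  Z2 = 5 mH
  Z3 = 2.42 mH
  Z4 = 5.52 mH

Step 1 — Angular frequency: ω = 2π·f = 2π·611 = 3839 rad/s.
Step 2 — Component impedances:
  Z1: Z = R = 100 Ω
  Z2: Z = jωL = j·3839·0.005 = 0 + j19.2 Ω
  Z3: Z = jωL = j·3839·0.00242 = 0 + j9.29 Ω
  Z4: Z = jωL = j·3839·0.00552 = 0 + j21.19 Ω
Step 3 — Ladder network (open output): work backward from the far end, alternating series and parallel combinations. Z_in = 100 + j11.78 Ω = 100.7∠6.7° Ω.

Z = 100 + j11.78 Ω = 100.7∠6.7° Ω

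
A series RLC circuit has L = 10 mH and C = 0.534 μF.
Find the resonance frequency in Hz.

Step 1 — Resonance condition Im(Z)=0 gives ω₀ = 1/√(LC).
Step 2 — ω₀ = 1/√(0.01·5.34e-07) = 1.368e+04 rad/s.
Step 3 — f₀ = ω₀/(2π) = 2178 Hz.

f₀ = 2178 Hz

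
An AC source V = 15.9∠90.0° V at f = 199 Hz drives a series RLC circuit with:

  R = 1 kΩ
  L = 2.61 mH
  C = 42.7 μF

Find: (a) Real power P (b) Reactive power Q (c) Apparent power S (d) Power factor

Step 1 — Angular frequency: ω = 2π·f = 2π·199 = 1250 rad/s.
Step 2 — Component impedances:
  R: Z = R = 1000 Ω
  L: Z = jωL = j·1250·0.00261 = 0 + j3.263 Ω
  C: Z = 1/(jωC) = -j/(ω·C) = 0 - j18.73 Ω
Step 3 — Series combination: Z_total = R + L + C = 1000 - j15.47 Ω = 1000∠-0.9° Ω.
Step 4 — Source phasor: V = 15.9∠90.0° V = 0 + j15.9 V.
Step 5 — Current: I = V / Z = -0.0002459 + j0.0159 A = 0.0159∠90.9° A.
Step 6 — Complex power: S = V·I* = 0.2527 - j0.003909 VA.
Step 7 — Real power: P = Re(S) = 0.2527 W.
Step 8 — Reactive power: Q = Im(S) = -0.003909 VAR.
Step 9 — Apparent power: |S| = 0.2528 VA.
Step 10 — Power factor: PF = P/|S| = 0.9999 (leading).

(a) P = 0.2527 W  (b) Q = -0.003909 VAR  (c) S = 0.2528 VA  (d) PF = 0.9999 (leading)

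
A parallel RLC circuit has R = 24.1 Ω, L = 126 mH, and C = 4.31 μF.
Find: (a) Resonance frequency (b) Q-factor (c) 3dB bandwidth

Step 1 — Resonance: ω₀ = 1/√(LC) = 1/√(0.126·4.31e-06) = 1357 rad/s.
Step 2 — f₀ = ω₀/(2π) = 216 Hz.
Step 3 — Parallel Q: Q = R/(ω₀L) = 24.1/(1357·0.126) = 0.141.
Step 4 — Bandwidth: Δω = ω₀/Q = 9627 rad/s; BW = Δω/(2π) = 1532 Hz.

(a) f₀ = 216 Hz  (b) Q = 0.141  (c) BW = 1532 Hz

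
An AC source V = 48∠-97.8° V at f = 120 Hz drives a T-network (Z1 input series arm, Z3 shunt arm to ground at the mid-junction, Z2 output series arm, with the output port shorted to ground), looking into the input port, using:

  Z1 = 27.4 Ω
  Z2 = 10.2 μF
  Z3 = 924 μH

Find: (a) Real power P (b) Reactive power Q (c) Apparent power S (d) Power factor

Step 1 — Angular frequency: ω = 2π·f = 2π·120 = 754 rad/s.
Step 2 — Component impedances:
  Z1: Z = R = 27.4 Ω
  Z2: Z = 1/(jωC) = -j/(ω·C) = 0 - j130 Ω
  Z3: Z = jωL = j·754·0.000924 = 0 + j0.6967 Ω
Step 3 — With the output port shorted to ground, the output series arm Z2 runs from the junction to ground; the shunt arm Z3 also runs from the junction to ground. They appear in parallel: Z3 || Z2 = 0 + j0.7004 Ω.
Step 4 — Series with input arm Z1: Z_in = Z1 + (Z3 || Z2) = 27.4 + j0.7004 Ω = 27.41∠1.5° Ω.
Step 5 — Source phasor: V = 48∠-97.8° V = -6.514 - j47.56 V.
Step 6 — Current: I = V / Z = -0.2819 - j1.728 A = 1.751∠-99.3° A.
Step 7 — Complex power: S = V·I* = 84.03 + j2.148 VA.
Step 8 — Real power: P = Re(S) = 84.03 W.
Step 9 — Reactive power: Q = Im(S) = 2.148 VAR.
Step 10 — Apparent power: |S| = 84.06 VA.
Step 11 — Power factor: PF = P/|S| = 0.9997 (lagging).

(a) P = 84.03 W  (b) Q = 2.148 VAR  (c) S = 84.06 VA  (d) PF = 0.9997 (lagging)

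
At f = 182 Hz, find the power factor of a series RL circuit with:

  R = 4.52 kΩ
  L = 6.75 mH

Step 1 — Angular frequency: ω = 2π·f = 2π·182 = 1144 rad/s.
Step 2 — Component impedances:
  R: Z = R = 4520 Ω
  L: Z = jωL = j·1144·0.00675 = 0 + j7.719 Ω
Step 3 — Series combination: Z_total = R + L = 4520 + j7.719 Ω = 4520∠0.1° Ω.
Step 4 — Power factor: PF = cos(φ) = Re(Z)/|Z| = 4520/4520 = 1.
Step 5 — Type: Im(Z) = 7.719 ⇒ lagging (phase φ = 0.1°).

PF = 1 (lagging, φ = 0.1°)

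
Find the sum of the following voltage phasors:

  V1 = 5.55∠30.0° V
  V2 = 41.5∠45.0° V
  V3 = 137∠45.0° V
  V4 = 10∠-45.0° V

Step 1 — Convert each phasor to rectangular form:
  V1 = 5.55·(cos(30.0°) + j·sin(30.0°)) = 4.806 + j2.775 V
  V2 = 41.5·(cos(45.0°) + j·sin(45.0°)) = 29.34 + j29.34 V
  V3 = 137·(cos(45.0°) + j·sin(45.0°)) = 96.87 + j96.87 V
  V4 = 10·(cos(-45.0°) + j·sin(-45.0°)) = 7.071 - j7.071 V
Step 2 — Sum components: V_total = 138.1 + j121.9 V.
Step 3 — Convert to polar: |V_total| = 184.2 V, ∠V_total = 41.4°.

V_total = 184.2∠41.4° V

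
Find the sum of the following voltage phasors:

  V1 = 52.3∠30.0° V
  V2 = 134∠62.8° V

Step 1 — Convert each phasor to rectangular form:
  V1 = 52.3·(cos(30.0°) + j·sin(30.0°)) = 45.29 + j26.15 V
  V2 = 134·(cos(62.8°) + j·sin(62.8°)) = 61.25 + j119.2 V
Step 2 — Sum components: V_total = 106.5 + j145.3 V.
Step 3 — Convert to polar: |V_total| = 180.2 V, ∠V_total = 53.8°.

V_total = 180.2∠53.8° V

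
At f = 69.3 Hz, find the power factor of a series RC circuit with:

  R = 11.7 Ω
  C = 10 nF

Step 1 — Angular frequency: ω = 2π·f = 2π·69.3 = 435.4 rad/s.
Step 2 — Component impedances:
  R: Z = R = 11.7 Ω
  C: Z = 1/(jωC) = -j/(ω·C) = 0 - j2.297e+05 Ω
Step 3 — Series combination: Z_total = R + C = 11.7 - j2.297e+05 Ω = 2.297e+05∠-90.0° Ω.
Step 4 — Power factor: PF = cos(φ) = Re(Z)/|Z| = 11.7/2.297e+05 = 5.094e-05.
Step 5 — Type: Im(Z) = -2.297e+05 ⇒ leading (phase φ = -90.0°).

PF = 5.094e-05 (leading, φ = -90.0°)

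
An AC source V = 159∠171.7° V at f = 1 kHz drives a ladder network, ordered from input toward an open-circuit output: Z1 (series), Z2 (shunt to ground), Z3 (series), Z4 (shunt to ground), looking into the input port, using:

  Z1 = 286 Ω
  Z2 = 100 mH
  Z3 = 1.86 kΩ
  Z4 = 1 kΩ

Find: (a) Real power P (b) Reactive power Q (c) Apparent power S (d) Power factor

Step 1 — Angular frequency: ω = 2π·f = 2π·1000 = 6283 rad/s.
Step 2 — Component impedances:
  Z1: Z = R = 286 Ω
  Z2: Z = jωL = j·6283·0.1 = 0 + j628.3 Ω
  Z3: Z = R = 1860 Ω
  Z4: Z = R = 1000 Ω
Step 3 — Ladder network (open output): work backward from the far end, alternating series and parallel combinations. Z_in = 417.7 + j599.4 Ω = 730.6∠55.1° Ω.
Step 4 — Source phasor: V = 159∠171.7° V = -157.3 + j22.95 V.
Step 5 — Current: I = V / Z = -0.09735 + j0.1947 A = 0.2176∠116.6° A.
Step 6 — Complex power: S = V·I* = 19.78 + j28.39 VA.
Step 7 — Real power: P = Re(S) = 19.78 W.
Step 8 — Reactive power: Q = Im(S) = 28.39 VAR.
Step 9 — Apparent power: |S| = 34.6 VA.
Step 10 — Power factor: PF = P/|S| = 0.5717 (lagging).

(a) P = 19.78 W  (b) Q = 28.39 VAR  (c) S = 34.6 VA  (d) PF = 0.5717 (lagging)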